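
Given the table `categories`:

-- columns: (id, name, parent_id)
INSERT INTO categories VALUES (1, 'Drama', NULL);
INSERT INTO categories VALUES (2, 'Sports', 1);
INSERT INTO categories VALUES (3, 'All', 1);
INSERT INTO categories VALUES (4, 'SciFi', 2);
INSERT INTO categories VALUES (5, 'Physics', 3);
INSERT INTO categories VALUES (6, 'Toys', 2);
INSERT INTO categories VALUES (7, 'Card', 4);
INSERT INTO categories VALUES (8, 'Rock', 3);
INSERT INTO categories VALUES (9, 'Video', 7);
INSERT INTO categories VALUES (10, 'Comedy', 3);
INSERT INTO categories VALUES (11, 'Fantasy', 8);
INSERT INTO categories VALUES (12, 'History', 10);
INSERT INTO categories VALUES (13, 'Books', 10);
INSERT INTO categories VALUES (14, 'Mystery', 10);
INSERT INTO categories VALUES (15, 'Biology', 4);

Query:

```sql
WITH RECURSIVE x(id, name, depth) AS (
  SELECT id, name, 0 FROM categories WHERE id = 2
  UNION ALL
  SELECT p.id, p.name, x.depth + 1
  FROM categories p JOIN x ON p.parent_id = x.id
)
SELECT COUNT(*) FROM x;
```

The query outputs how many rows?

6

Base: id=2 (Sports) at depth 0.
Iteration 1: rows with parent_id in {2} -> SciFi (id 4, depth 1), Toys (id 6, depth 1).
Iteration 2: rows with parent_id in {4,6} -> Card (id 7, depth 2), Biology (id 15, depth 2).
Iteration 3: rows with parent_id in {7,15} -> Video (id 9, depth 3).
Iteration 4: no rows with parent_id in {9}; recursion stops.
Total rows emitted: 6.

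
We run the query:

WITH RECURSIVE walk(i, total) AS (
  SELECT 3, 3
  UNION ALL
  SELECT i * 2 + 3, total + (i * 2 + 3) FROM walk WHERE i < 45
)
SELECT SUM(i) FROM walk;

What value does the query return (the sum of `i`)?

78

Base: i=3, total=3.
Iteration 1: 3 < 45 holds -> i = 3 * 2 + 3 = 9, total = 3 + 9 = 12.
Iteration 2: 9 < 45 holds -> i = 9 * 2 + 3 = 21, total = 12 + 21 = 33.
Iteration 3: 21 < 45 holds -> i = 21 * 2 + 3 = 45, total = 33 + 45 = 78.
Iteration 4: 45 < 45 fails; recursion stops.
SUM(i) = 3 + 9 + 21 + 45 = 78.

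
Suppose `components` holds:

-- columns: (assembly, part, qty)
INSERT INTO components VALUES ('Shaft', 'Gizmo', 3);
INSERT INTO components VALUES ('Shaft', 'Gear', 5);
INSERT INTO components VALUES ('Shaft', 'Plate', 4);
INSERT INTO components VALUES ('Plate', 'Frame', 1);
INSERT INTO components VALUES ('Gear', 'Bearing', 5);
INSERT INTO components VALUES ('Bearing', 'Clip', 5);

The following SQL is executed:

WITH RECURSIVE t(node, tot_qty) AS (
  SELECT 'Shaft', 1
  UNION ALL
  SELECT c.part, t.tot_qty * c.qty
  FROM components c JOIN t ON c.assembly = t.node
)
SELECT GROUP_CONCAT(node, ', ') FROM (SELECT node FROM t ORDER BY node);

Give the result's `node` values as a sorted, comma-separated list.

Base: (Shaft, tot_qty=1).
Iteration 1: components of {Shaft} -> Gear = 1*5 = 5, Gizmo = 1*3 = 3, Plate = 1*4 = 4.
Iteration 2: components of {Gear,Gizmo,Plate} -> Bearing = 5*5 = 25, Frame = 4*1 = 4.
Iteration 3: components of {Bearing,Frame} -> Clip = 25*5 = 125.
Iteration 4: no further components; recursion stops.

Bearing, Clip, Frame, Gear, Gizmo, Plate, Shaft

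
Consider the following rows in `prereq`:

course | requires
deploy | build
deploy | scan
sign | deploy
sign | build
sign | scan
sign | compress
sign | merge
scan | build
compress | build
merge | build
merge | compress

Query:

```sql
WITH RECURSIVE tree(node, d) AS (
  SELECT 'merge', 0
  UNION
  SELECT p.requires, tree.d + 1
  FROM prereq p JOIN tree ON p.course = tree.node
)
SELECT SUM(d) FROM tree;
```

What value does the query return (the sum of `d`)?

4

Base: (merge, d=0).
Iteration 1: edges from {merge} -> (build, d=1), (compress, d=1).
Iteration 2: edges from {build,compress} -> (build, d=2).
Iteration 3: no outgoing edges from {build}; recursion stops.
SUM(d) = 0 + 1 + 1 + 2 = 4.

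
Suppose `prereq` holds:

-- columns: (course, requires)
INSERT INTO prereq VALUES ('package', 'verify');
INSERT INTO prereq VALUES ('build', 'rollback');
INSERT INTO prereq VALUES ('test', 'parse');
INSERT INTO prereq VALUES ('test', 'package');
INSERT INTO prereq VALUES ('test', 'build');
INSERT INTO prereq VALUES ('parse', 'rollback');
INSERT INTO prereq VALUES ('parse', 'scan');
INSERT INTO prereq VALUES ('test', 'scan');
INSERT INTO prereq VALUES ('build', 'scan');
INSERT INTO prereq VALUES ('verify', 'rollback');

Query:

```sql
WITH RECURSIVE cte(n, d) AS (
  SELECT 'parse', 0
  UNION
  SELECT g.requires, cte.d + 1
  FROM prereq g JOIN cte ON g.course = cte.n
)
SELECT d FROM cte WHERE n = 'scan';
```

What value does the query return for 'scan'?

Base: (parse, d=0).
Iteration 1: edges from {parse} -> (rollback, d=1), (scan, d=1).
Iteration 2: no outgoing edges from {rollback,scan}; recursion stops.

1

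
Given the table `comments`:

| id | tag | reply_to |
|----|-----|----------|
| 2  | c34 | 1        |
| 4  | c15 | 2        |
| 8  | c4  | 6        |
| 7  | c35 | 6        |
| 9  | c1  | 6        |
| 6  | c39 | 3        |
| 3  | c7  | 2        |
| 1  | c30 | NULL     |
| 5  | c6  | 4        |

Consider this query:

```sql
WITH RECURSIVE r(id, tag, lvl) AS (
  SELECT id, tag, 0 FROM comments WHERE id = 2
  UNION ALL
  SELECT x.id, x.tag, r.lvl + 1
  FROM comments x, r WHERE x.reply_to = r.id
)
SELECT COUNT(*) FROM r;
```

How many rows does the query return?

Base: id=2 (c34) at lvl 0.
Iteration 1: rows with reply_to in {2} -> c7 (id 3, lvl 1), c15 (id 4, lvl 1).
Iteration 2: rows with reply_to in {3,4} -> c6 (id 5, lvl 2), c39 (id 6, lvl 2).
Iteration 3: rows with reply_to in {5,6} -> c35 (id 7, lvl 3), c4 (id 8, lvl 3), c1 (id 9, lvl 3).
Iteration 4: no rows with reply_to in {7,8,9}; recursion stops.
Total rows emitted: 8.

8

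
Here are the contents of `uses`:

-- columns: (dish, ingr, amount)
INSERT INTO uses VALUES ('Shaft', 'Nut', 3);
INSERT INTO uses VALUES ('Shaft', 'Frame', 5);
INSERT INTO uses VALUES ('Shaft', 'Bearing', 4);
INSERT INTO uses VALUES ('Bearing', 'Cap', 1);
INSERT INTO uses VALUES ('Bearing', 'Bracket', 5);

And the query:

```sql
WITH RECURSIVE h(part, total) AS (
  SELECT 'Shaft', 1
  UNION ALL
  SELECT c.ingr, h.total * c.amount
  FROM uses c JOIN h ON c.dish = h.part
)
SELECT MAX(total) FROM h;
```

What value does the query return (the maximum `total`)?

20

Base: (Shaft, total=1).
Iteration 1: components of {Shaft} -> Bearing = 1*4 = 4, Frame = 1*5 = 5, Nut = 1*3 = 3.
Iteration 2: components of {Bearing,Frame,Nut} -> Bracket = 4*5 = 20, Cap = 4*1 = 4.
Iteration 3: no further components; recursion stops.
total values: 1, 4, 5, 3, 20, 4; the maximum is 20.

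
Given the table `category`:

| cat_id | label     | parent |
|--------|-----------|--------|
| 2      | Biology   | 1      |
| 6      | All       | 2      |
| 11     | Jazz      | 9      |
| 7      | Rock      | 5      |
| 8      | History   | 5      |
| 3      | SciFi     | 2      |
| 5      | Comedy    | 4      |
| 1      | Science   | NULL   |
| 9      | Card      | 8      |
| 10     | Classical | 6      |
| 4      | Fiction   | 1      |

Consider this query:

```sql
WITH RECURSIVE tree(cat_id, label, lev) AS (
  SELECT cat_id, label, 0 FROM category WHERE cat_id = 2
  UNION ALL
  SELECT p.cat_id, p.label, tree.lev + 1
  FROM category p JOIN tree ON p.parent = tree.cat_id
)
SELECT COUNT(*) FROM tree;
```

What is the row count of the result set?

4

Base: cat_id=2 (Biology) at lev 0.
Iteration 1: rows with parent in {2} -> SciFi (id 3, lev 1), All (id 6, lev 1).
Iteration 2: rows with parent in {3,6} -> Classical (id 10, lev 2).
Iteration 3: no rows with parent in {10}; recursion stops.
Total rows emitted: 4.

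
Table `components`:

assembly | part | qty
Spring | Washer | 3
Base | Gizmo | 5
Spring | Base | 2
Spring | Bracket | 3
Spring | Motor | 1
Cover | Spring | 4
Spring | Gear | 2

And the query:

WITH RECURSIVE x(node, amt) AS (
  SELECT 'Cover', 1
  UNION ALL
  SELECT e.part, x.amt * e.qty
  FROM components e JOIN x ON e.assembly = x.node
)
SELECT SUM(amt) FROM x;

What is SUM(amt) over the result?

89

Base: (Cover, amt=1).
Iteration 1: components of {Cover} -> Spring = 1*4 = 4.
Iteration 2: components of {Spring} -> Base = 4*2 = 8, Bracket = 4*3 = 12, Gear = 4*2 = 8, Motor = 4*1 = 4, Washer = 4*3 = 12.
Iteration 3: components of {Base,Bracket,Gear,Motor,Washer} -> Gizmo = 8*5 = 40.
Iteration 4: no further components; recursion stops.
SUM(amt) = 1 + 4 + 8 + 12 + 4 + 8 + 12 + 40 = 89.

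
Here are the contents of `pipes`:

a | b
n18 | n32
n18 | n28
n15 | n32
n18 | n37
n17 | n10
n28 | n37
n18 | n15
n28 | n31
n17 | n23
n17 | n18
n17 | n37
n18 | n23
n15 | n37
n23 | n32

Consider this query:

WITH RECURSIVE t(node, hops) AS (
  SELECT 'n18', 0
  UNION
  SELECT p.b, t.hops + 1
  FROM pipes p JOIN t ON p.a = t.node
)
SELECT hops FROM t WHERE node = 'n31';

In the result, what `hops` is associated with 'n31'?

2

Base: (n18, hops=0).
Iteration 1: edges from {n18} -> (n15, hops=1), (n23, hops=1), (n28, hops=1), (n32, hops=1), (n37, hops=1).
Iteration 2: edges from {n15,n23,n28,n32,n37} -> (n31, hops=2), (n32, hops=2), (n37, hops=2). [UNION drops 2 duplicate row(s)]
Iteration 3: no outgoing edges from {n31,n32,n37}; recursion stops.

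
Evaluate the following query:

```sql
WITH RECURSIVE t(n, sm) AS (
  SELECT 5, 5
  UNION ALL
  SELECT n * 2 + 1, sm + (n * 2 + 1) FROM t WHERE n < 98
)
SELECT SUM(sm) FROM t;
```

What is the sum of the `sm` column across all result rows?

Base: n=5, sm=5.
Iteration 1: 5 < 98 holds -> n = 5 * 2 + 1 = 11, sm = 5 + 11 = 16.
Iteration 2: 11 < 98 holds -> n = 11 * 2 + 1 = 23, sm = 16 + 23 = 39.
Iteration 3: 23 < 98 holds -> n = 23 * 2 + 1 = 47, sm = 39 + 47 = 86.
Iteration 4: 47 < 98 holds -> n = 47 * 2 + 1 = 95, sm = 86 + 95 = 181.
Iteration 5: 95 < 98 holds -> n = 95 * 2 + 1 = 191, sm = 181 + 191 = 372.
Iteration 6: 191 < 98 fails; recursion stops.
SUM(sm) = 5 + 16 + 39 + 86 + 181 + 372 = 699.

699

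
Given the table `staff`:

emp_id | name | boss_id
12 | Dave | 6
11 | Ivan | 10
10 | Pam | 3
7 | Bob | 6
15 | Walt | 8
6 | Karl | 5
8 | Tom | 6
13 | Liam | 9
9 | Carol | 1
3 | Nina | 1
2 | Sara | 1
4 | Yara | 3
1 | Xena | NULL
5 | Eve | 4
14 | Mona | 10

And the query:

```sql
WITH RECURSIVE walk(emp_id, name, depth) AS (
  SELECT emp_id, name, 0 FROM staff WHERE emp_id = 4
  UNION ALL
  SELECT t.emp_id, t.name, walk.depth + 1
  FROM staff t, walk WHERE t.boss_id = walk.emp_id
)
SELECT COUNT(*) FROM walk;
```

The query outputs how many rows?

7

Base: emp_id=4 (Yara) at depth 0.
Iteration 1: rows with boss_id in {4} -> Eve (id 5, depth 1).
Iteration 2: rows with boss_id in {5} -> Karl (id 6, depth 2).
Iteration 3: rows with boss_id in {6} -> Bob (id 7, depth 3), Tom (id 8, depth 3), Dave (id 12, depth 3).
Iteration 4: rows with boss_id in {7,8,12} -> Walt (id 15, depth 4).
Iteration 5: no rows with boss_id in {15}; recursion stops.
Total rows emitted: 7.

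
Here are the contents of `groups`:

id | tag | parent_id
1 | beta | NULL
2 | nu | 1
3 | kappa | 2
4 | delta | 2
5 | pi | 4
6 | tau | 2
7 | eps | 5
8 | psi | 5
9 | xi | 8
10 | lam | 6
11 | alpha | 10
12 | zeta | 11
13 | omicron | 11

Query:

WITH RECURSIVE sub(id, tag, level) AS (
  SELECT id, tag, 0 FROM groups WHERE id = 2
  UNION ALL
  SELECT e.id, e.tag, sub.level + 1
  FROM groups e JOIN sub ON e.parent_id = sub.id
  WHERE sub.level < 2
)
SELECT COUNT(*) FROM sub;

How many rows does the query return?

Base: id=2 (nu) at level 0.
Iteration 1: rows with parent_id in {2} -> kappa (id 3, level 1), delta (id 4, level 1), tau (id 6, level 1).
Iteration 2: rows with parent_id in {3,4,6} -> pi (id 5, level 2), lam (id 10, level 2).
Iteration 3: level < 2 fails for all current rows; recursion stops.
Total rows emitted: 6.

6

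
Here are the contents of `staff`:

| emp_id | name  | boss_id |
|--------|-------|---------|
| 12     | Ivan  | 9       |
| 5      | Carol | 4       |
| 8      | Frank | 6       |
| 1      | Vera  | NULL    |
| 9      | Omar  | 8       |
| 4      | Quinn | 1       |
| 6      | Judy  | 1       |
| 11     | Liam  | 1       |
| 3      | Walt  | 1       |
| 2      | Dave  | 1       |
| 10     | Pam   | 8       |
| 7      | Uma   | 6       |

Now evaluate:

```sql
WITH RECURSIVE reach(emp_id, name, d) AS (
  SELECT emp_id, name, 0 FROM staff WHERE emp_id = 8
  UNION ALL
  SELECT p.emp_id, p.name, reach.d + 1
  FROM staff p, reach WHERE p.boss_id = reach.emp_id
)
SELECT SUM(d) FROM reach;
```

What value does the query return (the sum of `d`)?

Base: emp_id=8 (Frank) at d 0.
Iteration 1: rows with boss_id in {8} -> Omar (id 9, d 1), Pam (id 10, d 1).
Iteration 2: rows with boss_id in {9,10} -> Ivan (id 12, d 2).
Iteration 3: no rows with boss_id in {12}; recursion stops.
SUM(d) = 0 + 1 + 1 + 2 = 4.

4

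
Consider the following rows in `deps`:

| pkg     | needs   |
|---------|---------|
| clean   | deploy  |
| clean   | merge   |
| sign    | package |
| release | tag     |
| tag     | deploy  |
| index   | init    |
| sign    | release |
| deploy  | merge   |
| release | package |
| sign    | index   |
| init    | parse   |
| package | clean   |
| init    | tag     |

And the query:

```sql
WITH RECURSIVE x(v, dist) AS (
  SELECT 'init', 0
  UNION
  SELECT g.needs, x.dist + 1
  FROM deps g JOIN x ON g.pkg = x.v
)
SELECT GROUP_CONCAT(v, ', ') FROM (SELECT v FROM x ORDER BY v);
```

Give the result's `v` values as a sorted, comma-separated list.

Base: (init, dist=0).
Iteration 1: edges from {init} -> (parse, dist=1), (tag, dist=1).
Iteration 2: edges from {parse,tag} -> (deploy, dist=2).
Iteration 3: edges from {deploy} -> (merge, dist=3).
Iteration 4: no outgoing edges from {merge}; recursion stops.

deploy, init, merge, parse, tag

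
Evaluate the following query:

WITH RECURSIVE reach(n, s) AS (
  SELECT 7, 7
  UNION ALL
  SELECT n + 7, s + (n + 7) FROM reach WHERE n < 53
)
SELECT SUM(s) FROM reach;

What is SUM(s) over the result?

Base: n=7, s=7.
Iteration 1: 7 < 53 holds -> n = 7 + 7 = 14, s = 7 + 14 = 21.
Iteration 2: 14 < 53 holds -> n = 14 + 7 = 21, s = 21 + 21 = 42.
Iteration 3: 21 < 53 holds -> n = 21 + 7 = 28, s = 42 + 28 = 70.
Iteration 4: 28 < 53 holds -> n = 28 + 7 = 35, s = 70 + 35 = 105.
Iteration 5: 35 < 53 holds -> n = 35 + 7 = 42, s = 105 + 42 = 147.
Iteration 6: 42 < 53 holds -> n = 42 + 7 = 49, s = 147 + 49 = 196.
Iteration 7: 49 < 53 holds -> n = 49 + 7 = 56, s = 196 + 56 = 252.
Iteration 8: 56 < 53 fails; recursion stops.
SUM(s) = 7 + 21 + 42 + 70 + 105 + 147 + 196 + 252 = 840.

840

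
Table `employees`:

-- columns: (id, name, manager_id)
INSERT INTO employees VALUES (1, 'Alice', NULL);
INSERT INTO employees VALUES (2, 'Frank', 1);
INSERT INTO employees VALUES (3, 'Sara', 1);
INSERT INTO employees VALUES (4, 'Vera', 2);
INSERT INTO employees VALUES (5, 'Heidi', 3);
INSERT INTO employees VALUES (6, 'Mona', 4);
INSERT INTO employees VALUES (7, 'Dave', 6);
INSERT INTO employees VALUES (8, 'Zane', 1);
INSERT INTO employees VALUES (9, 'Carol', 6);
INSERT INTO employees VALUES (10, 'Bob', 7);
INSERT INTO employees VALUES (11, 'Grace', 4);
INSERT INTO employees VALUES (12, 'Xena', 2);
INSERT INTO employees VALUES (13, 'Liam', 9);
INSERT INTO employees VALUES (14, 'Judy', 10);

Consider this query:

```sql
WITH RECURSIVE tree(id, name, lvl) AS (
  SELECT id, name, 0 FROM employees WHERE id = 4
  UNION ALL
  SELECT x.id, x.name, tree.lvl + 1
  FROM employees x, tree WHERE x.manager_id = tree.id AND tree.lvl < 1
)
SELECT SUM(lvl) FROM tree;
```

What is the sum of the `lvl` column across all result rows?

2

Base: id=4 (Vera) at lvl 0.
Iteration 1: rows with manager_id in {4} -> Mona (id 6, lvl 1), Grace (id 11, lvl 1).
Iteration 2: lvl < 1 fails for all current rows; recursion stops.
SUM(lvl) = 0 + 1 + 1 = 2.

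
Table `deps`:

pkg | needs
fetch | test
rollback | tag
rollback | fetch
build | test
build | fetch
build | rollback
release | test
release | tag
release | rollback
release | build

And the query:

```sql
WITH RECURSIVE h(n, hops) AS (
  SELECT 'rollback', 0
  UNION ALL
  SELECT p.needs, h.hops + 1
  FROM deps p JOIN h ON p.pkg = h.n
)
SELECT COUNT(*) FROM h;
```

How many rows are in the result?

Base: (rollback, hops=0).
Iteration 1: edges from {rollback} -> (fetch, hops=1), (tag, hops=1).
Iteration 2: edges from {fetch,tag} -> (test, hops=2).
Iteration 3: no outgoing edges from {test}; recursion stops.
Total rows emitted: 4.

4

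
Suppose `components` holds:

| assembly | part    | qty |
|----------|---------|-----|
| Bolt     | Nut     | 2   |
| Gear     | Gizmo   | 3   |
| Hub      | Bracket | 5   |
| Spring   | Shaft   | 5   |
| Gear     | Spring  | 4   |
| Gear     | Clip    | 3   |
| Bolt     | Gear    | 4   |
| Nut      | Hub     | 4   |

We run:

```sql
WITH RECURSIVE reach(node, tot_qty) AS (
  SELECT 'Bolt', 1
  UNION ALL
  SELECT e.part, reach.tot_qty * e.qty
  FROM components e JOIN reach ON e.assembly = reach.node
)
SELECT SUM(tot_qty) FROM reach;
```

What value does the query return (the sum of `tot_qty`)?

Base: (Bolt, tot_qty=1).
Iteration 1: components of {Bolt} -> Gear = 1*4 = 4, Nut = 1*2 = 2.
Iteration 2: components of {Gear,Nut} -> Clip = 4*3 = 12, Gizmo = 4*3 = 12, Hub = 2*4 = 8, Spring = 4*4 = 16.
Iteration 3: components of {Clip,Gizmo,Hub,Spring} -> Bracket = 8*5 = 40, Shaft = 16*5 = 80.
Iteration 4: no further components; recursion stops.
SUM(tot_qty) = 1 + 2 + 4 + 8 + 12 + 16 + 12 + 40 + 80 = 175.

175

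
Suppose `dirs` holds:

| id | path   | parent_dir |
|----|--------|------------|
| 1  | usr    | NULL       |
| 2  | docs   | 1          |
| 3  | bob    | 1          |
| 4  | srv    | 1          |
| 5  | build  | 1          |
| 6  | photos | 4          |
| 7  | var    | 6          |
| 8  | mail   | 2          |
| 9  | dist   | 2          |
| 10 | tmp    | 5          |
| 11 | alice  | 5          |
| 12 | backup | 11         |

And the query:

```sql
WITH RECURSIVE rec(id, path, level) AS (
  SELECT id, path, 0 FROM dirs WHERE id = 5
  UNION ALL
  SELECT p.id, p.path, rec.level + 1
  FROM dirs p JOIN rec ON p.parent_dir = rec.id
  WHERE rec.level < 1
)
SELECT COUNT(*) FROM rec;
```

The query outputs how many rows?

Base: id=5 (build) at level 0.
Iteration 1: rows with parent_dir in {5} -> tmp (id 10, level 1), alice (id 11, level 1).
Iteration 2: level < 1 fails for all current rows; recursion stops.
Total rows emitted: 3.

3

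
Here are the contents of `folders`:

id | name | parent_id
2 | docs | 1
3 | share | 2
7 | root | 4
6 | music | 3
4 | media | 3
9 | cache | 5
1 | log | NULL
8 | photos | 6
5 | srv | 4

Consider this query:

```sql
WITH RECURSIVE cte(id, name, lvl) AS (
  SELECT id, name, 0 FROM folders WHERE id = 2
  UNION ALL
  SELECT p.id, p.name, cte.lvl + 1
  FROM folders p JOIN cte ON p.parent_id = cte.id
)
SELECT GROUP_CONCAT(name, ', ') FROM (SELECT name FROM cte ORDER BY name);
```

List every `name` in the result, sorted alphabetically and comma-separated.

Base: id=2 (docs) at lvl 0.
Iteration 1: rows with parent_id in {2} -> share (id 3, lvl 1).
Iteration 2: rows with parent_id in {3} -> media (id 4, lvl 2), music (id 6, lvl 2).
Iteration 3: rows with parent_id in {4,6} -> srv (id 5, lvl 3), root (id 7, lvl 3), photos (id 8, lvl 3).
Iteration 4: rows with parent_id in {5,7,8} -> cache (id 9, lvl 4).
Iteration 5: no rows with parent_id in {9}; recursion stops.

cache, docs, media, music, photos, root, share, srv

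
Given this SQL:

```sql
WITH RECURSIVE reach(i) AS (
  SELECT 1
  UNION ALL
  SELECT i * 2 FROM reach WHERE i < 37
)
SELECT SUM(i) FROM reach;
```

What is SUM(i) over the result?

Base: i=1.
Iteration 1: 1 < 37 holds -> i = 1 * 2 = 2.
Iteration 2: 2 < 37 holds -> i = 2 * 2 = 4.
Iteration 3: 4 < 37 holds -> i = 4 * 2 = 8.
Iteration 4: 8 < 37 holds -> i = 8 * 2 = 16.
Iteration 5: 16 < 37 holds -> i = 16 * 2 = 32.
Iteration 6: 32 < 37 holds -> i = 32 * 2 = 64.
Iteration 7: 64 < 37 fails; recursion stops.
SUM(i) = 1 + 2 + 4 + 8 + 16 + 32 + 64 = 127.

127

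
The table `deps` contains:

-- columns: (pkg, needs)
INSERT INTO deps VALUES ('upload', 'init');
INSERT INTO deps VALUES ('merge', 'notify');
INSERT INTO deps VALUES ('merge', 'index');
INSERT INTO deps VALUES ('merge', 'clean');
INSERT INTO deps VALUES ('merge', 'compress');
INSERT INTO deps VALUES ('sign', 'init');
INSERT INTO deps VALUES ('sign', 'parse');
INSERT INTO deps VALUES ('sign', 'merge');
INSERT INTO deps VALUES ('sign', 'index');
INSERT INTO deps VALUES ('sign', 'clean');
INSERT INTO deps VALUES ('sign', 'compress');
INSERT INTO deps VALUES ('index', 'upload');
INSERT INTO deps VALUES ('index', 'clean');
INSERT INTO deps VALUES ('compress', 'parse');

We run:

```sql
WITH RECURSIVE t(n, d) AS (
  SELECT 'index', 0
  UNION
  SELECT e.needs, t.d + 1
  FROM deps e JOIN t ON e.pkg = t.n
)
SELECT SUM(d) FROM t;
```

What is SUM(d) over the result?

4

Base: (index, d=0).
Iteration 1: edges from {index} -> (clean, d=1), (upload, d=1).
Iteration 2: edges from {clean,upload} -> (init, d=2).
Iteration 3: no outgoing edges from {init}; recursion stops.
SUM(d) = 0 + 1 + 1 + 2 = 4.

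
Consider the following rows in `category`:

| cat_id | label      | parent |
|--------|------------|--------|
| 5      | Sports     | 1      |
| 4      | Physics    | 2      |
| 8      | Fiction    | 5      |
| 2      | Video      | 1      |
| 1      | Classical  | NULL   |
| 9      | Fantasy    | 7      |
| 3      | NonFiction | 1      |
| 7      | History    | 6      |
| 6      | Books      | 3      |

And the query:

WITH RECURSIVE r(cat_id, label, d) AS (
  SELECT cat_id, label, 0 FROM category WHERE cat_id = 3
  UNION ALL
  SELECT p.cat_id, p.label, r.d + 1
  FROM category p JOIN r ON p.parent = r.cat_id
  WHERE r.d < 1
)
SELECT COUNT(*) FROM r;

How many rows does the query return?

Base: cat_id=3 (NonFiction) at d 0.
Iteration 1: rows with parent in {3} -> Books (id 6, d 1).
Iteration 2: d < 1 fails for all current rows; recursion stops.
Total rows emitted: 2.

2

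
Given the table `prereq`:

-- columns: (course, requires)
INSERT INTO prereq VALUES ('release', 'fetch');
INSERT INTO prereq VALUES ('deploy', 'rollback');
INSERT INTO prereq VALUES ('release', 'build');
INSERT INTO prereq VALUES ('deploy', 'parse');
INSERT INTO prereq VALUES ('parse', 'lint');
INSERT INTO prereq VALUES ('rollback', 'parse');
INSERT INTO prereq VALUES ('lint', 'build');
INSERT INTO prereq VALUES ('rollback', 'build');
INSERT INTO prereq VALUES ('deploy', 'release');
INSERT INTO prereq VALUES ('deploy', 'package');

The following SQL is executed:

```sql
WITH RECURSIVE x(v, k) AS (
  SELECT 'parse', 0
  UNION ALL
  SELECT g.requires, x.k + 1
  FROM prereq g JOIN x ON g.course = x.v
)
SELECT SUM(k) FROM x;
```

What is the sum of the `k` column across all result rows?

Base: (parse, k=0).
Iteration 1: edges from {parse} -> (lint, k=1).
Iteration 2: edges from {lint} -> (build, k=2).
Iteration 3: no outgoing edges from {build}; recursion stops.
SUM(k) = 0 + 1 + 2 = 3.

3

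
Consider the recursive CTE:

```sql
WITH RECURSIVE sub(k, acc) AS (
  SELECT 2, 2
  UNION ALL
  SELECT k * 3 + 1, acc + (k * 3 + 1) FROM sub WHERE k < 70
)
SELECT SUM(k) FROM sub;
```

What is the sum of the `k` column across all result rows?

300

Base: k=2, acc=2.
Iteration 1: 2 < 70 holds -> k = 2 * 3 + 1 = 7, acc = 2 + 7 = 9.
Iteration 2: 7 < 70 holds -> k = 7 * 3 + 1 = 22, acc = 9 + 22 = 31.
Iteration 3: 22 < 70 holds -> k = 22 * 3 + 1 = 67, acc = 31 + 67 = 98.
Iteration 4: 67 < 70 holds -> k = 67 * 3 + 1 = 202, acc = 98 + 202 = 300.
Iteration 5: 202 < 70 fails; recursion stops.
SUM(k) = 2 + 7 + 22 + 67 + 202 = 300.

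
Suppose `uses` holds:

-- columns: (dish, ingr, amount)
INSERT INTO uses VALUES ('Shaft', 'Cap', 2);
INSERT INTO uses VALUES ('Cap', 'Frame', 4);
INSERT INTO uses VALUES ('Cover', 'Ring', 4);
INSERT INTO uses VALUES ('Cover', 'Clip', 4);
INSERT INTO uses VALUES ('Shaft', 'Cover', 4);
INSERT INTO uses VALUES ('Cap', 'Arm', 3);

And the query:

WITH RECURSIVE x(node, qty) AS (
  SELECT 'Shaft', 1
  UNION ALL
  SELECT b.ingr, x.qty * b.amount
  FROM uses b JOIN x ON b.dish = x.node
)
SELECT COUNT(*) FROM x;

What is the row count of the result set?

Base: (Shaft, qty=1).
Iteration 1: components of {Shaft} -> Cap = 1*2 = 2, Cover = 1*4 = 4.
Iteration 2: components of {Cap,Cover} -> Arm = 2*3 = 6, Clip = 4*4 = 16, Frame = 2*4 = 8, Ring = 4*4 = 16.
Iteration 3: no further components; recursion stops.
Total rows emitted: 7.

7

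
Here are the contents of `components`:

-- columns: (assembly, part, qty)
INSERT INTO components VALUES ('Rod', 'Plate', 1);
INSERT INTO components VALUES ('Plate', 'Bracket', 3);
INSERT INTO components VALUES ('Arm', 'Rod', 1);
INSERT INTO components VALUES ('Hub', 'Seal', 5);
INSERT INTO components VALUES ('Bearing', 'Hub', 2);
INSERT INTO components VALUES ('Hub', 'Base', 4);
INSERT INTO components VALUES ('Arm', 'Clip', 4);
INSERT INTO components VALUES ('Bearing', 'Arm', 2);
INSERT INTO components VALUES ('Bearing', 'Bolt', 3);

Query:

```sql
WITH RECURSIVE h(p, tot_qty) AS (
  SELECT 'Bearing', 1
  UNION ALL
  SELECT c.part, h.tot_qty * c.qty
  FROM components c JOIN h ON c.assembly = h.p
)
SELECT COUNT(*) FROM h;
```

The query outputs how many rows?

Base: (Bearing, tot_qty=1).
Iteration 1: components of {Bearing} -> Arm = 1*2 = 2, Bolt = 1*3 = 3, Hub = 1*2 = 2.
Iteration 2: components of {Arm,Bolt,Hub} -> Base = 2*4 = 8, Clip = 2*4 = 8, Rod = 2*1 = 2, Seal = 2*5 = 10.
Iteration 3: components of {Base,Clip,Rod,Seal} -> Plate = 2*1 = 2.
Iteration 4: components of {Plate} -> Bracket = 2*3 = 6.
Iteration 5: no further components; recursion stops.
Total rows emitted: 10.

10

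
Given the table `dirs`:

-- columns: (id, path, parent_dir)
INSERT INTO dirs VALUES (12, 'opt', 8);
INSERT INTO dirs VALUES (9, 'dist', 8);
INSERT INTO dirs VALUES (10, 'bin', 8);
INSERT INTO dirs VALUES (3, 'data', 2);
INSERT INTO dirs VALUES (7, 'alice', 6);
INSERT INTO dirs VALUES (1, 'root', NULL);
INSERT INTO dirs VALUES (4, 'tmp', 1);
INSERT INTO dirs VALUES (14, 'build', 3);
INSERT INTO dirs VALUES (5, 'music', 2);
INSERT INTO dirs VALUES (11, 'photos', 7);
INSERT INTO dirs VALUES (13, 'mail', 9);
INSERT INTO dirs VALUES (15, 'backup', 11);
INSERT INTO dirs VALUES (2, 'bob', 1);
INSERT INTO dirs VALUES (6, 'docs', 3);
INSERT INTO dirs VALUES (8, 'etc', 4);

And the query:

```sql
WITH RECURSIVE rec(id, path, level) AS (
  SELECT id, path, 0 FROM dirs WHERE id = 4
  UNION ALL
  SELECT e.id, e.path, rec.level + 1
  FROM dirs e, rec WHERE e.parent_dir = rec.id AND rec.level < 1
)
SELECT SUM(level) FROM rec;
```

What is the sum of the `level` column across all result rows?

1

Base: id=4 (tmp) at level 0.
Iteration 1: rows with parent_dir in {4} -> etc (id 8, level 1).
Iteration 2: level < 1 fails for all current rows; recursion stops.
SUM(level) = 0 + 1 = 1.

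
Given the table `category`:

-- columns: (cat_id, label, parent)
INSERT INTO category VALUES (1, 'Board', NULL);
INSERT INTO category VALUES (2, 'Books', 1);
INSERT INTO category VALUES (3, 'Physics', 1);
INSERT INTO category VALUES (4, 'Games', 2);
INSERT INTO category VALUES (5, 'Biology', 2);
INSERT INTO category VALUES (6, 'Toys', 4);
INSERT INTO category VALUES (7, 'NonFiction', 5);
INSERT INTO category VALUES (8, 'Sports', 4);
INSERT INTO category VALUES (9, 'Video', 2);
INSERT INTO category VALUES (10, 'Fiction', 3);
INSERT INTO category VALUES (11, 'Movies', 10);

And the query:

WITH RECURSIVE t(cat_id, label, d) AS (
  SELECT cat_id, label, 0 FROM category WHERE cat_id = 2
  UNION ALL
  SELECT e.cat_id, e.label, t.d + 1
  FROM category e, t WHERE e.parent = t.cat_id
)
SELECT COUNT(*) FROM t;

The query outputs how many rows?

Base: cat_id=2 (Books) at d 0.
Iteration 1: rows with parent in {2} -> Games (id 4, d 1), Biology (id 5, d 1), Video (id 9, d 1).
Iteration 2: rows with parent in {4,5,9} -> Toys (id 6, d 2), NonFiction (id 7, d 2), Sports (id 8, d 2).
Iteration 3: no rows with parent in {6,7,8}; recursion stops.
Total rows emitted: 7.

7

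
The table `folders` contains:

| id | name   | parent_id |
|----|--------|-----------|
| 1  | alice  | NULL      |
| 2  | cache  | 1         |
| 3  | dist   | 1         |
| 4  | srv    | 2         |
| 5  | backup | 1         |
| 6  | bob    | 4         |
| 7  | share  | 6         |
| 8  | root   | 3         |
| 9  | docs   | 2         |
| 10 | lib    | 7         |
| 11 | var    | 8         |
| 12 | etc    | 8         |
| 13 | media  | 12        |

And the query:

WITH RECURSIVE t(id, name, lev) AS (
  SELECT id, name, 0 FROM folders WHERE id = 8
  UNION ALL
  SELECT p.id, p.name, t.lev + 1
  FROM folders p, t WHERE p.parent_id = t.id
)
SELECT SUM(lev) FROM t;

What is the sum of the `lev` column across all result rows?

Base: id=8 (root) at lev 0.
Iteration 1: rows with parent_id in {8} -> var (id 11, lev 1), etc (id 12, lev 1).
Iteration 2: rows with parent_id in {11,12} -> media (id 13, lev 2).
Iteration 3: no rows with parent_id in {13}; recursion stops.
SUM(lev) = 0 + 1 + 1 + 2 = 4.

4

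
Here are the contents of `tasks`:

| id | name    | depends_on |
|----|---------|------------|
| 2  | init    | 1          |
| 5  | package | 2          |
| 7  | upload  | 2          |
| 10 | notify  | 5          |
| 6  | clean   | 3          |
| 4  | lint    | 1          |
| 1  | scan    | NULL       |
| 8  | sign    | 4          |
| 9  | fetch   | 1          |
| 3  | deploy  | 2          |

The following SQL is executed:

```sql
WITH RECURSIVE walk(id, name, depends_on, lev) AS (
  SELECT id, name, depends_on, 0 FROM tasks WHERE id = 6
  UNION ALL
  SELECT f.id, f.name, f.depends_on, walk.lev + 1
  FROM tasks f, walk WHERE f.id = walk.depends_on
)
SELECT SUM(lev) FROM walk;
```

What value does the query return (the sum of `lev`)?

6

Base: id=6 (clean), depends_on=3, lev 0.
Iteration 1: join on id=3 -> deploy (id 3, depends_on=2, lev 1).
Iteration 2: join on id=2 -> init (id 2, depends_on=1, lev 2).
Iteration 3: join on id=1 -> scan (id 1, depends_on=NULL, lev 3).
Iteration 4: depends_on is NULL; no match; recursion stops.
SUM(lev) = 0 + 1 + 2 + 3 = 6.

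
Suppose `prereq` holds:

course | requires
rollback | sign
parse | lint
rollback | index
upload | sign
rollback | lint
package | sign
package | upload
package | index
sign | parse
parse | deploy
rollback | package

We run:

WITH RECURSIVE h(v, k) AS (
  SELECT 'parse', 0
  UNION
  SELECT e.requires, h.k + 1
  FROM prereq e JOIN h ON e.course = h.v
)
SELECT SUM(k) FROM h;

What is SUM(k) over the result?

Base: (parse, k=0).
Iteration 1: edges from {parse} -> (deploy, k=1), (lint, k=1).
Iteration 2: no outgoing edges from {deploy,lint}; recursion stops.
SUM(k) = 0 + 1 + 1 = 2.

2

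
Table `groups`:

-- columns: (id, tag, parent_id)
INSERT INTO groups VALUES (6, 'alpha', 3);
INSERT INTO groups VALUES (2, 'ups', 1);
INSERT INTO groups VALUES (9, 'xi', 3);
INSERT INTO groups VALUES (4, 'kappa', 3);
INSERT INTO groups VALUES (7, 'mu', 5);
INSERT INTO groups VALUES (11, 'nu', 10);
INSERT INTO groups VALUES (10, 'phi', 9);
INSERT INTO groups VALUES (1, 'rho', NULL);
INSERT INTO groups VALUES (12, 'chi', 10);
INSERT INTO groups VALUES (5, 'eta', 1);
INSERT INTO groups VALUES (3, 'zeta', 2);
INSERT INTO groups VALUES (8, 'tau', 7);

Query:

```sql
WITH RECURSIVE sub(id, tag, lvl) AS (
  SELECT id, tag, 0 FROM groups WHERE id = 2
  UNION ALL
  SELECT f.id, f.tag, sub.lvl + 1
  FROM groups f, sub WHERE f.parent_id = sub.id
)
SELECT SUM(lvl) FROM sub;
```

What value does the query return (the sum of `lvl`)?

18

Base: id=2 (ups) at lvl 0.
Iteration 1: rows with parent_id in {2} -> zeta (id 3, lvl 1).
Iteration 2: rows with parent_id in {3} -> kappa (id 4, lvl 2), alpha (id 6, lvl 2), xi (id 9, lvl 2).
Iteration 3: rows with parent_id in {4,6,9} -> phi (id 10, lvl 3).
Iteration 4: rows with parent_id in {10} -> nu (id 11, lvl 4), chi (id 12, lvl 4).
Iteration 5: no rows with parent_id in {11,12}; recursion stops.
SUM(lvl) = 0 + 1 + 2 + 2 + 2 + 3 + 4 + 4 = 18.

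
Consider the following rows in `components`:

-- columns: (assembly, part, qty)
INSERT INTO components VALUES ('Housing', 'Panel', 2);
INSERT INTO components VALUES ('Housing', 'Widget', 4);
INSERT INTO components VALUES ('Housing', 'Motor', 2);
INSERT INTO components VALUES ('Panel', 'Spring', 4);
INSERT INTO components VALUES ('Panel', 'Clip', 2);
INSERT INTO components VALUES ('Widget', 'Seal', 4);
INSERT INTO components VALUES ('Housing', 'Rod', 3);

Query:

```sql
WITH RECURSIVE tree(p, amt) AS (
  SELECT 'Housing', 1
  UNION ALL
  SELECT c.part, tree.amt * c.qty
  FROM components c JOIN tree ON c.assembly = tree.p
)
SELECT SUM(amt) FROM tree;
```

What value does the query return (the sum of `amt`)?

40

Base: (Housing, amt=1).
Iteration 1: components of {Housing} -> Motor = 1*2 = 2, Panel = 1*2 = 2, Rod = 1*3 = 3, Widget = 1*4 = 4.
Iteration 2: components of {Motor,Panel,Rod,Widget} -> Clip = 2*2 = 4, Seal = 4*4 = 16, Spring = 2*4 = 8.
Iteration 3: no further components; recursion stops.
SUM(amt) = 1 + 2 + 4 + 2 + 3 + 8 + 4 + 16 = 40.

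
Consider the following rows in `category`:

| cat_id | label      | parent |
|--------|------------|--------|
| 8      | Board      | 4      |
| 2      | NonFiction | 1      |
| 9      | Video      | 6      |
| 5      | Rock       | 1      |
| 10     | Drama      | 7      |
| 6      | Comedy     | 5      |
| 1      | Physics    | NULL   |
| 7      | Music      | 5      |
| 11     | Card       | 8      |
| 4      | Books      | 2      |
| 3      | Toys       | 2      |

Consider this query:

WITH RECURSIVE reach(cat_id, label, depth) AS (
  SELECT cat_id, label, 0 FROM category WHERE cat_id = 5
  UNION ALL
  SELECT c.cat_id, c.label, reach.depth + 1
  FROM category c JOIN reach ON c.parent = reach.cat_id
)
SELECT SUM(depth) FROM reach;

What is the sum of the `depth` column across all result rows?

6

Base: cat_id=5 (Rock) at depth 0.
Iteration 1: rows with parent in {5} -> Comedy (id 6, depth 1), Music (id 7, depth 1).
Iteration 2: rows with parent in {6,7} -> Video (id 9, depth 2), Drama (id 10, depth 2).
Iteration 3: no rows with parent in {9,10}; recursion stops.
SUM(depth) = 0 + 1 + 1 + 2 + 2 = 6.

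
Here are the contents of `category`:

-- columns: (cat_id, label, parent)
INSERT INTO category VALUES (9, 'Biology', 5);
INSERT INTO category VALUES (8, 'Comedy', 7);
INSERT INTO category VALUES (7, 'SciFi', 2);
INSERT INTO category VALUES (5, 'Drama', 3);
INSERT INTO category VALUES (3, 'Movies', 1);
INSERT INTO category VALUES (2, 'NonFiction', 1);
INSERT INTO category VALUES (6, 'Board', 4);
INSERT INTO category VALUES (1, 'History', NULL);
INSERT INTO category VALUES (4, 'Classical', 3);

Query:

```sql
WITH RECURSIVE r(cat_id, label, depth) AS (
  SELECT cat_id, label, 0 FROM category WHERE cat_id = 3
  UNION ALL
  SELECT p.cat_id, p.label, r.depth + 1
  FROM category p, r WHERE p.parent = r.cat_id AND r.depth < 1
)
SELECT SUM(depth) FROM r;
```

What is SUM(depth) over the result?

Base: cat_id=3 (Movies) at depth 0.
Iteration 1: rows with parent in {3} -> Classical (id 4, depth 1), Drama (id 5, depth 1).
Iteration 2: depth < 1 fails for all current rows; recursion stops.
SUM(depth) = 0 + 1 + 1 = 2.

2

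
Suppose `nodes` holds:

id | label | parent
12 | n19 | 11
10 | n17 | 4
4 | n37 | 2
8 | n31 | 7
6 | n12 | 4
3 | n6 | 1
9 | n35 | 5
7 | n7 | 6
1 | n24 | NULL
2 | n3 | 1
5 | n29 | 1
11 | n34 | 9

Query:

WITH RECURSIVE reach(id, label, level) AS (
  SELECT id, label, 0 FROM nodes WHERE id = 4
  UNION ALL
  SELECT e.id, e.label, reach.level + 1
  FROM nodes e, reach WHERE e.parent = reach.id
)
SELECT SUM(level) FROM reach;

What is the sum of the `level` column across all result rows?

7

Base: id=4 (n37) at level 0.
Iteration 1: rows with parent in {4} -> n12 (id 6, level 1), n17 (id 10, level 1).
Iteration 2: rows with parent in {6,10} -> n7 (id 7, level 2).
Iteration 3: rows with parent in {7} -> n31 (id 8, level 3).
Iteration 4: no rows with parent in {8}; recursion stops.
SUM(level) = 0 + 1 + 1 + 2 + 3 = 7.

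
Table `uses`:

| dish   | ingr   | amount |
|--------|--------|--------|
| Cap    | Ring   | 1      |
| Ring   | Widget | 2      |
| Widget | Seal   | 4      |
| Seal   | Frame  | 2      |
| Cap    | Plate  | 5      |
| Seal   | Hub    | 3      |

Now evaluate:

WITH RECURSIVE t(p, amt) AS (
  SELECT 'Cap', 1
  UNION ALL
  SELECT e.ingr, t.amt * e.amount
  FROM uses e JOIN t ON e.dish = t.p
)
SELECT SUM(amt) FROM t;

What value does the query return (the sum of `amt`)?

Base: (Cap, amt=1).
Iteration 1: components of {Cap} -> Plate = 1*5 = 5, Ring = 1*1 = 1.
Iteration 2: components of {Plate,Ring} -> Widget = 1*2 = 2.
Iteration 3: components of {Widget} -> Seal = 2*4 = 8.
Iteration 4: components of {Seal} -> Frame = 8*2 = 16, Hub = 8*3 = 24.
Iteration 5: no further components; recursion stops.
SUM(amt) = 1 + 1 + 5 + 2 + 8 + 16 + 24 = 57.

57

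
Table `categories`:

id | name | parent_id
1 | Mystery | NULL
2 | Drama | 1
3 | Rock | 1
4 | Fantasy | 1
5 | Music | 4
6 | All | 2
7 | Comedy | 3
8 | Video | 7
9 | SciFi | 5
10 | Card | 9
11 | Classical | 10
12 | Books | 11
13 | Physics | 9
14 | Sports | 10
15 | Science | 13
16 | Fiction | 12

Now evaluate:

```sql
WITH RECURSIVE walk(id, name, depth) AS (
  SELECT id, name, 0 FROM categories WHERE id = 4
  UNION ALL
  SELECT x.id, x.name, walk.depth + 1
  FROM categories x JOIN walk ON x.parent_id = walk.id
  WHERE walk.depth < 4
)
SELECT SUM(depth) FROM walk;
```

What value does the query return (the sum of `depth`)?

21

Base: id=4 (Fantasy) at depth 0.
Iteration 1: rows with parent_id in {4} -> Music (id 5, depth 1).
Iteration 2: rows with parent_id in {5} -> SciFi (id 9, depth 2).
Iteration 3: rows with parent_id in {9} -> Card (id 10, depth 3), Physics (id 13, depth 3).
Iteration 4: rows with parent_id in {10,13} -> Classical (id 11, depth 4), Sports (id 14, depth 4), Science (id 15, depth 4).
Iteration 5: depth < 4 fails for all current rows; recursion stops.
SUM(depth) = 0 + 1 + 2 + 3 + 3 + 4 + 4 + 4 = 21.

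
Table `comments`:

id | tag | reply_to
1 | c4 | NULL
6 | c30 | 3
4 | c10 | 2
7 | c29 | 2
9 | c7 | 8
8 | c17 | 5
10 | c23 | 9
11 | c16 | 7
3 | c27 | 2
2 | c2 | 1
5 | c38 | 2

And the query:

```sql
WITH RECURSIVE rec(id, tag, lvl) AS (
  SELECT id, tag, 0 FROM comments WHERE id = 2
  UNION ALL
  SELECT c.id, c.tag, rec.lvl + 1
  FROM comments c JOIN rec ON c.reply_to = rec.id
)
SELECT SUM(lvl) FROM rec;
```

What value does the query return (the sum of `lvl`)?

Base: id=2 (c2) at lvl 0.
Iteration 1: rows with reply_to in {2} -> c27 (id 3, lvl 1), c10 (id 4, lvl 1), c38 (id 5, lvl 1), c29 (id 7, lvl 1).
Iteration 2: rows with reply_to in {3,4,5,7} -> c30 (id 6, lvl 2), c17 (id 8, lvl 2), c16 (id 11, lvl 2).
Iteration 3: rows with reply_to in {6,8,11} -> c7 (id 9, lvl 3).
Iteration 4: rows with reply_to in {9} -> c23 (id 10, lvl 4).
Iteration 5: no rows with reply_to in {10}; recursion stops.
SUM(lvl) = 0 + 1 + 1 + 1 + 1 + 2 + 2 + 2 + 3 + 4 = 17.

17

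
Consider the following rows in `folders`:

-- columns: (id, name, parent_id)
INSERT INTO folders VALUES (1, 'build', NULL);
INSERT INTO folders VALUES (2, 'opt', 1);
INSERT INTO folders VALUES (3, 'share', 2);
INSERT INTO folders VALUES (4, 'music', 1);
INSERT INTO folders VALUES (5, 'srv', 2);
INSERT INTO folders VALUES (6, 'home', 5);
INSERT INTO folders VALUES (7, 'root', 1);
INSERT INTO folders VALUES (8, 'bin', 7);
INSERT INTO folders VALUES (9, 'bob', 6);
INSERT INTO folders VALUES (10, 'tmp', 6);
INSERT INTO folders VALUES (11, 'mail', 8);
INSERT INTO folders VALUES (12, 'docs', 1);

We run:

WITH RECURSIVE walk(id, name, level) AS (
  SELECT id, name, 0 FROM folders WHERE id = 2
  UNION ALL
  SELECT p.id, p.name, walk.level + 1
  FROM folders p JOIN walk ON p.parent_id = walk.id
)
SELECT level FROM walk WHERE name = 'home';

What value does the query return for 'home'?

2

Base: id=2 (opt) at level 0.
Iteration 1: rows with parent_id in {2} -> share (id 3, level 1), srv (id 5, level 1).
Iteration 2: rows with parent_id in {3,5} -> home (id 6, level 2).
Iteration 3: rows with parent_id in {6} -> bob (id 9, level 3), tmp (id 10, level 3).
Iteration 4: no rows with parent_id in {9,10}; recursion stops.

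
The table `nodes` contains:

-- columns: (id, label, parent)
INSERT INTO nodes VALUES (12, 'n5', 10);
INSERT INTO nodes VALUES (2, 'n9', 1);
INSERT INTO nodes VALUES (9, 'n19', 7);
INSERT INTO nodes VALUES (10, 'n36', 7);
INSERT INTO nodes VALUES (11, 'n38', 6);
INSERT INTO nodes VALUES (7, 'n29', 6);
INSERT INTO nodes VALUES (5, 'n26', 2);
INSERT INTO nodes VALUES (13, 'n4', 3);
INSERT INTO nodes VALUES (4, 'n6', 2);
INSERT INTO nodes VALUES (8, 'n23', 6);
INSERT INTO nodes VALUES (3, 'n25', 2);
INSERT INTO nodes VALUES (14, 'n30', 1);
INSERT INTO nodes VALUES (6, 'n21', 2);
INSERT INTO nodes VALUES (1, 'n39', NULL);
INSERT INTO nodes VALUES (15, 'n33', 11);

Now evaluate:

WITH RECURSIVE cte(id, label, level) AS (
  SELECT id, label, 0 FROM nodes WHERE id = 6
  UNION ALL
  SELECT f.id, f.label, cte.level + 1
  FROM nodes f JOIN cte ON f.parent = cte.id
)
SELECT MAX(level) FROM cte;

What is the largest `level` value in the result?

3

Base: id=6 (n21) at level 0.
Iteration 1: rows with parent in {6} -> n29 (id 7, level 1), n23 (id 8, level 1), n38 (id 11, level 1).
Iteration 2: rows with parent in {7,8,11} -> n19 (id 9, level 2), n36 (id 10, level 2), n33 (id 15, level 2).
Iteration 3: rows with parent in {9,10,15} -> n5 (id 12, level 3).
Iteration 4: no rows with parent in {12}; recursion stops.
level values: 0, 1, 1, 1, 2, 2, 2, 3; the maximum is 3.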